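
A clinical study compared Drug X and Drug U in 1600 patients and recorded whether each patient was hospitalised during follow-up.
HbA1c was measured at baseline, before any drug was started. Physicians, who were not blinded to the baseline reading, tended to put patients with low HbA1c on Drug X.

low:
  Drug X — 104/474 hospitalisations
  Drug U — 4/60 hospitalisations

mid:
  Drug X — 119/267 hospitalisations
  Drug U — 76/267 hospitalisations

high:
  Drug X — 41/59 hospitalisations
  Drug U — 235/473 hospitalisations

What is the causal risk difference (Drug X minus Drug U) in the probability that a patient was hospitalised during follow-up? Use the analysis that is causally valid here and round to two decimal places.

+0.17

The stratified and pooled comparisons disagree (Drug U wins within each HbA1c; Drug X wins overall), so the answer turns on the causal role of HbA1c.
HbA1c differs across drugs for reasons unrelated to any effect of the drug itself, and it separately predicts the outcome — a classic confounder. We must compare within HbA1c levels.
Adjusting over the population distribution of HbA1c: 0.334·(0.219−0.067) + 0.334·(0.446−0.285) + 0.333·(0.695−0.497) = +0.171.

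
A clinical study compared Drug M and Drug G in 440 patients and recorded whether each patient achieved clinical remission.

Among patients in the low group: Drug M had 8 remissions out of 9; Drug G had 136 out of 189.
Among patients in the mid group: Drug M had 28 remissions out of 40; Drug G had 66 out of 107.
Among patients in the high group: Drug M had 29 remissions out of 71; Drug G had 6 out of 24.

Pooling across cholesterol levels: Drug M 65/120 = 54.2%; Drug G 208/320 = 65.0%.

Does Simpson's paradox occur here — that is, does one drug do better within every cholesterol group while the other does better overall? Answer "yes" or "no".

Within each cholesterol level (low 88.9% vs 72.0%; mid 70.0% vs 61.7%; high 40.8% vs 25.0%), Drug M has the higher rate every time. Pooled: 54.2% vs 65.0% — Drug G has the higher rate overall. The two comparisons disagree.

yes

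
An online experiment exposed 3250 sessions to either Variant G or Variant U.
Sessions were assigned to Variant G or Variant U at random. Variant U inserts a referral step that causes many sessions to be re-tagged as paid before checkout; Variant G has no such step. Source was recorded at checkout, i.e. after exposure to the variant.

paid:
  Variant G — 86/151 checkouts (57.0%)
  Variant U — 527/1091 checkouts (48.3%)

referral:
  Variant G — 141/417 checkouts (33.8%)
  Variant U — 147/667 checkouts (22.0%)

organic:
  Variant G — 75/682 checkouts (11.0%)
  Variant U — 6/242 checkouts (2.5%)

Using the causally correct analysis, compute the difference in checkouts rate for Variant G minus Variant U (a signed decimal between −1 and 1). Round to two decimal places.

Traffic source lies on the pathway variant → traffic source → outcome, so adjusting for it blocks the indirect effect. For the total causal effect of variant, use the unadjusted pooled rates.
The causal difference is the pooled difference: 0.242 − 0.340 = -0.098.

-0.10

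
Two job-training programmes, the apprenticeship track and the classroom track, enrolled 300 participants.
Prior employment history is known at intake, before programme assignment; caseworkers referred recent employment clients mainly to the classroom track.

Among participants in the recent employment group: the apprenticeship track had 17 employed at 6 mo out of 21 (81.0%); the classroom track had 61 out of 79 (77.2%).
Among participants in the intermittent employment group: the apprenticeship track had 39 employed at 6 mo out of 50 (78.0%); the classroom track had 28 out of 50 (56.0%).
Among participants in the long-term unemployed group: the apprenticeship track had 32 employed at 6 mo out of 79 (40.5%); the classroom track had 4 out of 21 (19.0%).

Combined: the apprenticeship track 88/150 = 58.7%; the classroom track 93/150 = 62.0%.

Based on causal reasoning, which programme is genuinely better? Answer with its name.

the apprenticeship track

The prior employment history-specific comparison favours the apprenticeship track throughout, but the pooled figures favour the classroom track. The question is whether to condition on prior employment history.
The imbalance in prior employment history arose from how participants were allocated, not from anything the programme did; and prior employment history independently affects the outcome. The pooled gap is confounded — condition on prior employment history.
Within each level — recent employment: 81.0% vs 77.2%; intermittent employment: 78.0% vs 56.0%; long-term unemployed: 40.5% vs 19.0% — the apprenticeship track is higher every time.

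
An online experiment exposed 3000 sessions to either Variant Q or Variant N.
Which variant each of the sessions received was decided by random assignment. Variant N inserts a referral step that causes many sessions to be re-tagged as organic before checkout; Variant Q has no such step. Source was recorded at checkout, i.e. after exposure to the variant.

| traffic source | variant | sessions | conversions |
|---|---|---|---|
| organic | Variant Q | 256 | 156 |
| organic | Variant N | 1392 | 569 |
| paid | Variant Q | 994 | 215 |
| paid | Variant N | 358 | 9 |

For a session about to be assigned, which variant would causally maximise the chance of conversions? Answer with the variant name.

Variant N

The traffic source-specific comparison favours Variant Q throughout, but the pooled figures favour Variant N. The question is whether to condition on traffic source.
Because the variant influences traffic source, traffic source is a post-treatment mediator, not a confounder. Stratifying on it would bias the estimate; the causal effect is the crude pooled difference.
Pooled: Variant Q 29.7% vs Variant N 33.0%; Variant N is higher overall.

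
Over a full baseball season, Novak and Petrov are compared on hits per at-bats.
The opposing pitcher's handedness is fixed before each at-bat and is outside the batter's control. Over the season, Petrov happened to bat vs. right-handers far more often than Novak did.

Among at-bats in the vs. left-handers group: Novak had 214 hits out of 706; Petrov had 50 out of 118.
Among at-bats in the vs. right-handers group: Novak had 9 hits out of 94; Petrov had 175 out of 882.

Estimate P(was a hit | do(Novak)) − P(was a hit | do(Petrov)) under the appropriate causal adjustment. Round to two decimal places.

-0.11

Here pitcher handedness is a common cause — it drives both which player a case falls under and the outcome. The crude comparison mixes populations; the stratum-specific rates are the causally relevant ones.
Adjusting over the population distribution of pitcher handedness: 0.458·(0.303−0.424) + 0.542·(0.096−0.198) = -0.111.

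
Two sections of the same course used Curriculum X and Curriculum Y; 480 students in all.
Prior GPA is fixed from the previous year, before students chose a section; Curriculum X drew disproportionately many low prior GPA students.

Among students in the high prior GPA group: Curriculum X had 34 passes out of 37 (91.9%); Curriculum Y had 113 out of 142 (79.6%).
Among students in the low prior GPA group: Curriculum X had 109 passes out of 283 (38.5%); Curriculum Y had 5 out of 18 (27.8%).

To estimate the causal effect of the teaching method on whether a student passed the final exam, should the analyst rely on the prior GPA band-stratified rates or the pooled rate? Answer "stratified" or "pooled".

The prior GPA band-specific comparison favours Curriculum X throughout, but the pooled figures favour Curriculum Y. The question is whether to condition on prior GPA band.
Since prior GPA band is a pre-existing factor (not a product of the teaching method) and it affects the outcome on its own, it is a confounder. The stratified rates, not the pooled rate, identify the causal effect.
Within each level — high prior GPA: 91.9% vs 79.6%; low prior GPA: 38.5% vs 27.8% — Curriculum X is higher every time.

stratified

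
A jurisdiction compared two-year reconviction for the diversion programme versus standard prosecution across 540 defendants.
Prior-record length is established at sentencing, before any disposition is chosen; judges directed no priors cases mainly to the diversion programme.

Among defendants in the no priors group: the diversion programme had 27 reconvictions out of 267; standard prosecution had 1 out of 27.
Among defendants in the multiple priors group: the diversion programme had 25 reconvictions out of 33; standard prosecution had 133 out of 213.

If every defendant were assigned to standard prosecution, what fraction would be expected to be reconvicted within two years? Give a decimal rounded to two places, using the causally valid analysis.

0.30

standard prosecution is lower inside every prior-record length stratum but the diversion programme is lower in aggregate. Whether to stratify depends on how prior-record length relates to the disposition.
The imbalance in prior-record length arose from how defendants were allocated, not from anything the disposition did; and prior-record length independently affects the outcome. The pooled gap is confounded — condition on prior-record length.
Standardising standard prosecution to the population prior-record length mix: 0.544·1/27 + 0.456·133/213 = 0.305.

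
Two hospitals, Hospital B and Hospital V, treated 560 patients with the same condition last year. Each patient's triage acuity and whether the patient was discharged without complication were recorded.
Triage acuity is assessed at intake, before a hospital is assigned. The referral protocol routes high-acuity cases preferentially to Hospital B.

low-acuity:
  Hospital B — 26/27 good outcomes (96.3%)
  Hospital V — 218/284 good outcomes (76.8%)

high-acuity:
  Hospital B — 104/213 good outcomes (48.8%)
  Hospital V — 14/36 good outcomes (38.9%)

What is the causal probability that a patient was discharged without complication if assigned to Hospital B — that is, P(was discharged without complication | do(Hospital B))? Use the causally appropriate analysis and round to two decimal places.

Within every triage acuity level Hospital B has the higher rate, yet pooled Hospital V does — Simpson's reversal.
Triage acuity satisfies the back-door criterion: it is not a descendant of the hospital, and it blocks the spurious path from hospital to outcome. Adjusting for it (i.e., using the within-triage acuity rates) gives the causal effect.
Standardising Hospital B to the population triage acuity mix: 0.555·26/27 + 0.445·104/213 = 0.752.

0.75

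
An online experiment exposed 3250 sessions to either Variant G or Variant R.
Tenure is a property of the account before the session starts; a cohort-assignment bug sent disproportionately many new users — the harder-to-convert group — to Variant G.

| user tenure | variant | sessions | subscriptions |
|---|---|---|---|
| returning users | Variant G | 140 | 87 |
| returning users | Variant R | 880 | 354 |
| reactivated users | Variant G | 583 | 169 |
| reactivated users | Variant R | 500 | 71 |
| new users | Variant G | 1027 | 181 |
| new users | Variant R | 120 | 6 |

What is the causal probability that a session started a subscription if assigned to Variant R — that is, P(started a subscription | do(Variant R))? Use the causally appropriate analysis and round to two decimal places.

Within every user tenure level Variant G has the higher rate, yet pooled Variant R does — Simpson's reversal.
User tenure is set before the variant has any effect — it is not caused by the variant — and it independently drives the outcome. That makes it a confounder, so the causal comparison is within user tenure levels.
Standardising Variant R to the population user tenure mix: 0.314·354/880 + 0.333·71/500 + 0.353·6/120 = 0.191.

0.19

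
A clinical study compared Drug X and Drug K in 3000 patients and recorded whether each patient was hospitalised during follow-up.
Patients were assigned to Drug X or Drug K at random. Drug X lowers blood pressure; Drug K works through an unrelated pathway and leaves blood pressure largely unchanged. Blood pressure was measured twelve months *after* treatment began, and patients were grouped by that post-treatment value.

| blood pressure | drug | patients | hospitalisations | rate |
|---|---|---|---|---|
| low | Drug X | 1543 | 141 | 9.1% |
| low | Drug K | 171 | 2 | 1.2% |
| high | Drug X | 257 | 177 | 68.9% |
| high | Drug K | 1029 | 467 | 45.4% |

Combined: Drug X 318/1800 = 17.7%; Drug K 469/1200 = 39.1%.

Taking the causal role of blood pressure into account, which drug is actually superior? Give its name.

Drug X

The stratified and pooled comparisons disagree (Drug K wins within each blood pressure; Drug X wins overall), so the answer turns on the causal role of blood pressure.
The distribution of blood pressure is itself part of what the drug does — it is an intermediate outcome. Holding it fixed would remove that part of the effect; the total effect is the pooled difference.
Pooled: Drug X 17.7% vs Drug K 39.1%; Drug X is lower overall.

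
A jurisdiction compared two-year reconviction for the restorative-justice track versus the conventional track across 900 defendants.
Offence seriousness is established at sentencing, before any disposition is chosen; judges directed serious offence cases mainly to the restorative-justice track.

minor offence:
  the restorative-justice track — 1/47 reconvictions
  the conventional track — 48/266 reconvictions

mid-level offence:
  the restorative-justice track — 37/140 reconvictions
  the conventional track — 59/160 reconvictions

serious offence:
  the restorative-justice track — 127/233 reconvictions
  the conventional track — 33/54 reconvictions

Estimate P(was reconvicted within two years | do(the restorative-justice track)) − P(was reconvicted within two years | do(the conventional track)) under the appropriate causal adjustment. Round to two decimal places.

-0.11

The stratified and pooled comparisons disagree (the restorative-justice track wins within each offence seriousness; the conventional track wins overall), so the answer turns on the causal role of offence seriousness.
Offence seriousness differs across dispositions for reasons unrelated to any effect of the disposition itself, and it separately predicts the outcome — a classic confounder. We must compare within offence seriousness levels.
Adjusting over the population distribution of offence seriousness: 0.348·(0.021−0.180) + 0.333·(0.264−0.369) + 0.319·(0.545−0.611) = -0.111.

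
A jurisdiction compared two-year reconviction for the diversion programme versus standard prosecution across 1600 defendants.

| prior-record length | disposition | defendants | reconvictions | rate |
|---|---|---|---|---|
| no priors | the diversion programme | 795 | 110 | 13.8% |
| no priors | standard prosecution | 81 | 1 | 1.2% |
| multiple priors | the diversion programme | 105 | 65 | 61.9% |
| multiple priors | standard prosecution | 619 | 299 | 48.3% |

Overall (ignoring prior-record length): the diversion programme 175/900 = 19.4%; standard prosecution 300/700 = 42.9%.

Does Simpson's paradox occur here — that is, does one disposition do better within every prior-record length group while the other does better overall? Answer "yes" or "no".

Within each prior-record length level (no priors 13.8% vs 1.2%; multiple priors 61.9% vs 48.3%), standard prosecution has the lower rate every time. Pooled: 19.4% vs 42.9% — the diversion programme has the lower rate overall. The two comparisons disagree.

yes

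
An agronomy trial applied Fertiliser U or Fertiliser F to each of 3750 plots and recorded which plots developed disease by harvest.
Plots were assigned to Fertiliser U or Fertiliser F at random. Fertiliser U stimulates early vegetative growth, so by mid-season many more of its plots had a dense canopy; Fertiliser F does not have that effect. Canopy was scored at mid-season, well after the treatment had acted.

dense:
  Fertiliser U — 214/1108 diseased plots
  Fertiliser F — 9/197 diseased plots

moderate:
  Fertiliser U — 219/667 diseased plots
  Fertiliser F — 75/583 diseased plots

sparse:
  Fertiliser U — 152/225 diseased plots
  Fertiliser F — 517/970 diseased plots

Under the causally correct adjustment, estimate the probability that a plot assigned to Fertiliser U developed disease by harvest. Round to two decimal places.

0.29

Within every mid-season canopy level Fertiliser F has the lower rate, yet pooled Fertiliser U does — Simpson's reversal.
Mid-season canopy here is a post-treatment variable shaped by the fertiliser; conditioning on it would introduce bias rather than remove it. The overall comparison is the causal one.
So P(outcome | do(Fertiliser U)) is just the pooled rate for Fertiliser U: 585/2000 = 0.292.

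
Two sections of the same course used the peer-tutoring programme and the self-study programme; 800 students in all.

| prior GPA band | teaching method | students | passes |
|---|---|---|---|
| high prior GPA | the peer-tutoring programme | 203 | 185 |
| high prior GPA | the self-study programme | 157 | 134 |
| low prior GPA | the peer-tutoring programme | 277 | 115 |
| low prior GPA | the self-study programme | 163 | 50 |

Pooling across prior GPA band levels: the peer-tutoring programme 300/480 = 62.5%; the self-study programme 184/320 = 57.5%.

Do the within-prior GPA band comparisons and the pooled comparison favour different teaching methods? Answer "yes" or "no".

Within each prior GPA band level (high prior GPA 91.1% vs 85.4%; low prior GPA 41.5% vs 30.7%), the peer-tutoring programme has the higher rate every time. Pooled: 62.5% vs 57.5% — the peer-tutoring programme has the higher rate overall. They agree.

no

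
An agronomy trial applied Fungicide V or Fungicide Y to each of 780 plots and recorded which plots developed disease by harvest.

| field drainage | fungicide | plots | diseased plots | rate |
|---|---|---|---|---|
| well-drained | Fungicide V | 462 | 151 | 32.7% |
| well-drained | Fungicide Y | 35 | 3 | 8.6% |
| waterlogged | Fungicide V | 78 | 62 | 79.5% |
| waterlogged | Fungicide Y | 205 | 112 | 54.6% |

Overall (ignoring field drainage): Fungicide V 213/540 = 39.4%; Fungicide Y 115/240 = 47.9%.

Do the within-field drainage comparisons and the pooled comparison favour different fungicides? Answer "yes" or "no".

Within each field drainage level (well-drained 32.7% vs 8.6%; waterlogged 79.5% vs 54.6%), Fungicide Y has the lower rate every time. Pooled: 39.4% vs 47.9% — Fungicide V has the lower rate overall. The two comparisons disagree.

yes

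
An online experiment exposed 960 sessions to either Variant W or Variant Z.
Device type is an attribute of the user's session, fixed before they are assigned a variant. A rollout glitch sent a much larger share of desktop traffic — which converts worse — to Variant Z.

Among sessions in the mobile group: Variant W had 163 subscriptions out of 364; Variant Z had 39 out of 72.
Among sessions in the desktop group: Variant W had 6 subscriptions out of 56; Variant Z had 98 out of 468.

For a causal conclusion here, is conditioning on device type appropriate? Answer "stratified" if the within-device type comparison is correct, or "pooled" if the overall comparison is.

The device type-specific comparison favours Variant Z throughout, but the pooled figures favour Variant W. The question is whether to condition on device type.
Since device type is a pre-existing factor (not a product of the variant) and it affects the outcome on its own, it is a confounder. The stratified rates, not the pooled rate, identify the causal effect.
Within each level — mobile: 44.8% vs 54.2%; desktop: 10.7% vs 20.9% — Variant Z is higher every time.

stratified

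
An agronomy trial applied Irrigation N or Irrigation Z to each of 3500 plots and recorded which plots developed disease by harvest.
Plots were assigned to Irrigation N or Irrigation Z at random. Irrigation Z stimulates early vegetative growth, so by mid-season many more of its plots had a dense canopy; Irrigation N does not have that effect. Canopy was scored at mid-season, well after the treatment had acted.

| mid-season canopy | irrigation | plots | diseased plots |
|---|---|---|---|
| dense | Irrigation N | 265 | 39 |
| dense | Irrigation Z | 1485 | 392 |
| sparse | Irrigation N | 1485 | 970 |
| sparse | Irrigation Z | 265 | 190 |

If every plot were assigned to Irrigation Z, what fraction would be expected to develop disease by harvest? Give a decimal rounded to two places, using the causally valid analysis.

The distribution of mid-season canopy is itself part of what the irrigation does — it is an intermediate outcome. Holding it fixed would remove that part of the effect; the total effect is the pooled difference.
So P(outcome | do(Irrigation Z)) is just the pooled rate for Irrigation Z: 582/1750 = 0.333.

0.33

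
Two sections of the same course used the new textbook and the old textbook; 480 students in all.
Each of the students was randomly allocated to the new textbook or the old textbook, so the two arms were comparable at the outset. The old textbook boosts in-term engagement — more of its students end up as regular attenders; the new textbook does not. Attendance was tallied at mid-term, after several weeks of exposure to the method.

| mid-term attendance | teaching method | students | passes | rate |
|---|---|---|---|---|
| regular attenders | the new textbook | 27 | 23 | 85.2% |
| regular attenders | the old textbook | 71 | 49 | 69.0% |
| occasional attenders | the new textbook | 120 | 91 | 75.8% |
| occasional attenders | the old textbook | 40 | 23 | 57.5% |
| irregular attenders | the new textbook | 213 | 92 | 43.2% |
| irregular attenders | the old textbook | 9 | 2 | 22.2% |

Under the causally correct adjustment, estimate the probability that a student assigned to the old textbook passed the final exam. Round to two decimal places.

the new textbook is higher inside every mid-term attendance stratum but the old textbook is higher in aggregate. Whether to stratify depends on how mid-term attendance relates to the teaching method.
The distribution of mid-term attendance is itself part of what the teaching method does — it is an intermediate outcome. Holding it fixed would remove that part of the effect; the total effect is the pooled difference.
So P(outcome | do(the old textbook)) is just the pooled rate for the old textbook: 74/120 = 0.617.

0.62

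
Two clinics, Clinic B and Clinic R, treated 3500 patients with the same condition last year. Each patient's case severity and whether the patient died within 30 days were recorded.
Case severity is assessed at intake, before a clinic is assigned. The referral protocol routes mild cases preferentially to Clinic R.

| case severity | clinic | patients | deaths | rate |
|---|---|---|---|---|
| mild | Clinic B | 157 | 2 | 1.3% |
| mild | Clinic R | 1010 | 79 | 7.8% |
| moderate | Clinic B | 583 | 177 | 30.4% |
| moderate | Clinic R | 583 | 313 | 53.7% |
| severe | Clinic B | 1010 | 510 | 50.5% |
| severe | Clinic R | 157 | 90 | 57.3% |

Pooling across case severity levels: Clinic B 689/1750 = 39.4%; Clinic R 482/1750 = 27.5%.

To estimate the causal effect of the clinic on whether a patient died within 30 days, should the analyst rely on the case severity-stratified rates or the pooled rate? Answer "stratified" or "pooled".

Case severity satisfies the back-door criterion: it is not a descendant of the clinic, and it blocks the spurious path from clinic to outcome. Adjusting for it (i.e., using the within-case severity rates) gives the causal effect.
Within each level — mild: 1.3% vs 7.8%; moderate: 30.4% vs 53.7%; severe: 50.5% vs 57.3% — Clinic B is lower every time.

stratified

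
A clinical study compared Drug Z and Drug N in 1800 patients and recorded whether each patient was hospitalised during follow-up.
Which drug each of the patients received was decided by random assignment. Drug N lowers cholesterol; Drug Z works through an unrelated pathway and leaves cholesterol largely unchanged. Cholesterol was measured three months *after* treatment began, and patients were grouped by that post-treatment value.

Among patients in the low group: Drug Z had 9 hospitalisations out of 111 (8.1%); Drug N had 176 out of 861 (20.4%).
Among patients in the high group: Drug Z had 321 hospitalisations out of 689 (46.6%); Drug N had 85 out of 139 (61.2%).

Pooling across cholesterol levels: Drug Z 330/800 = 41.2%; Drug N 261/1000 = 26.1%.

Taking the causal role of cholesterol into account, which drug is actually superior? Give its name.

The distribution of cholesterol is itself part of what the drug does — it is an intermediate outcome. Holding it fixed would remove that part of the effect; the total effect is the pooled difference.
Pooled: Drug Z 41.2% vs Drug N 26.1%; Drug N is lower overall.

Drug N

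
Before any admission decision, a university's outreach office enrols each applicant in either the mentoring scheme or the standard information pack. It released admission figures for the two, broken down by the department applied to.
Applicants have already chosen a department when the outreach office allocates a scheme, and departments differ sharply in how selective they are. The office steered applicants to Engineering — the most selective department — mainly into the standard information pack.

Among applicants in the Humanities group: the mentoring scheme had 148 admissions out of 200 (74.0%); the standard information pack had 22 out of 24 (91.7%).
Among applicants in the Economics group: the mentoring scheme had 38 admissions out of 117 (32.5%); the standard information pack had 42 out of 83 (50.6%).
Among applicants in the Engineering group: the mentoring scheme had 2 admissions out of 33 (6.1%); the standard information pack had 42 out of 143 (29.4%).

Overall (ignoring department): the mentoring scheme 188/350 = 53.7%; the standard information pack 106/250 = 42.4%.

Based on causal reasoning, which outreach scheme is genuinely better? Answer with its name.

the standard information pack

The stratified and pooled comparisons disagree (the standard information pack wins within each department; the mentoring scheme wins overall), so the answer turns on the causal role of department.
Here department is a common cause — it drives both which outreach scheme a case falls under and the outcome. The crude comparison mixes populations; the stratum-specific rates are the causally relevant ones.
Within each level — Humanities: 74.0% vs 91.7%; Economics: 32.5% vs 50.6%; Engineering: 6.1% vs 29.4% — the standard information pack is higher every time.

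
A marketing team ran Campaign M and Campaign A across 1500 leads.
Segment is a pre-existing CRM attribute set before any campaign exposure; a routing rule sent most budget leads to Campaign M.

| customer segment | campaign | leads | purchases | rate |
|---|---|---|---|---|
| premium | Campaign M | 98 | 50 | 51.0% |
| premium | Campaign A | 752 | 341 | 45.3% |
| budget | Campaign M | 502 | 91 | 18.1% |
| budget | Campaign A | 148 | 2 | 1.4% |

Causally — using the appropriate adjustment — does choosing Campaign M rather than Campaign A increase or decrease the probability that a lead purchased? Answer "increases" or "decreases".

Within every customer segment level Campaign M has the higher rate, yet pooled Campaign A does — Simpson's reversal.
Here customer segment is a common cause — it drives both which campaign a case falls under and the outcome. The crude comparison mixes populations; the stratum-specific rates are the causally relevant ones.
Within each level — premium: 51.0% vs 45.3%; budget: 18.1% vs 1.4% — Campaign M is higher every time.

increases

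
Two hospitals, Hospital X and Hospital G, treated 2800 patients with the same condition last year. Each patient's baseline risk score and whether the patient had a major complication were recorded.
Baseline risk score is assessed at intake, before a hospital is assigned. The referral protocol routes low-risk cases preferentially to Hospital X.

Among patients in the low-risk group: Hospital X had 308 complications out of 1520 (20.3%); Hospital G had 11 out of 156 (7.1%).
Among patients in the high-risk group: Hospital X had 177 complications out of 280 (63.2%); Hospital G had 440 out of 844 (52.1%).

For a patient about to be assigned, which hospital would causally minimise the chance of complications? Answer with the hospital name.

Hospital G

Within every baseline risk score level Hospital G has the lower rate, yet pooled Hospital X does — Simpson's reversal.
Baseline risk score differs across hospitals for reasons unrelated to any effect of the hospital itself, and it separately predicts the outcome — a classic confounder. We must compare within baseline risk score levels.
Within each level — low-risk: 20.3% vs 7.1%; high-risk: 63.2% vs 52.1% — Hospital G is lower every time.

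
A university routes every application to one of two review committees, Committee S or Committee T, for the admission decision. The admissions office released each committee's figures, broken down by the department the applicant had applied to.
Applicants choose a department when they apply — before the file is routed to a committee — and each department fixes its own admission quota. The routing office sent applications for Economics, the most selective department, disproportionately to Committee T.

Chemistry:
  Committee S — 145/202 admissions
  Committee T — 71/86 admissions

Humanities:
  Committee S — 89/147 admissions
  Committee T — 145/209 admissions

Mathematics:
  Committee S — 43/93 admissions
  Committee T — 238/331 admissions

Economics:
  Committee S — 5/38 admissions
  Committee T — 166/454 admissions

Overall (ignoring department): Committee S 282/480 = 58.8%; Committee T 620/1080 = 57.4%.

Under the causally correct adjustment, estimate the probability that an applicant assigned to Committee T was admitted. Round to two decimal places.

Department differs across review committees for reasons unrelated to any effect of the review committee itself, and it separately predicts the outcome — a classic confounder. We must compare within department levels.
Standardising Committee T to the population department mix: 0.185·71/86 + 0.228·145/209 + 0.272·238/331 + 0.315·166/454 = 0.621.

0.62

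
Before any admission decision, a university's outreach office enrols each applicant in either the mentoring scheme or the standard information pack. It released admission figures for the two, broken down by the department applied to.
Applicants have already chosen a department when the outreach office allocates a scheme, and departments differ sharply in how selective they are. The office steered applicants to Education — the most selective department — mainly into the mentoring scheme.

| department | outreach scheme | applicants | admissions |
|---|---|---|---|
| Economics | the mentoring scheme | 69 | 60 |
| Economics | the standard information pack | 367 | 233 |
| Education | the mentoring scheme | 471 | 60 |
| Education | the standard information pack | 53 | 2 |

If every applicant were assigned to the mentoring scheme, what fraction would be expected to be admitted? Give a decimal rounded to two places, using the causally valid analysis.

Department satisfies the back-door criterion: it is not a descendant of the outreach scheme, and it blocks the spurious path from outreach scheme to outcome. Adjusting for it (i.e., using the within-department rates) gives the causal effect.
Standardising the mentoring scheme to the population department mix: 0.454·60/69 + 0.546·60/471 = 0.464.

0.46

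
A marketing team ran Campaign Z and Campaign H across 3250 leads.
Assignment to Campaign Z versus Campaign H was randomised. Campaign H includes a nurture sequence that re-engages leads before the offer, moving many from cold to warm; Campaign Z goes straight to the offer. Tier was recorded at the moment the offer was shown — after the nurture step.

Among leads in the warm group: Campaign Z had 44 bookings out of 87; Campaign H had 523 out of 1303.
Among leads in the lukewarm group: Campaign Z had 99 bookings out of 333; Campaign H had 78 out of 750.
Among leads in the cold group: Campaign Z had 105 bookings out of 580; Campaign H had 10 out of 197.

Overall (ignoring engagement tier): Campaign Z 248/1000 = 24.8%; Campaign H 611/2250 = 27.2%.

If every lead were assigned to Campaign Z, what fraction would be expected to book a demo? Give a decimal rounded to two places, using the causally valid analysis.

0.25

Engagement tier is recorded after the campaign and is itself shifted by it — it sits on the causal path from campaign to outcome. Conditioning on a mediator would strip out part of the effect we want; the pooled comparison gives the total causal effect.
So P(outcome | do(Campaign Z)) is just the pooled rate for Campaign Z: 248/1000 = 0.248.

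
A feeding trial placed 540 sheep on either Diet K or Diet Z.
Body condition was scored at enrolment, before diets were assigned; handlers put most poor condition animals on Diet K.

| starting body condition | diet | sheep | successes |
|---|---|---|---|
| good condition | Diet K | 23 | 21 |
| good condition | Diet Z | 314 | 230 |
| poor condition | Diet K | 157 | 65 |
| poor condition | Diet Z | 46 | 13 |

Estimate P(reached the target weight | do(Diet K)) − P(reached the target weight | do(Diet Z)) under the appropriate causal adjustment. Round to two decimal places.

The starting body condition-specific comparison favours Diet K throughout, but the pooled figures favour Diet Z. The question is whether to condition on starting body condition.
Here starting body condition is a common cause — it drives both which diet a case falls under and the outcome. The crude comparison mixes populations; the stratum-specific rates are the causally relevant ones.
Adjusting over the population distribution of starting body condition: 0.624·(0.913−0.732) + 0.376·(0.414−0.283) = +0.162.

+0.16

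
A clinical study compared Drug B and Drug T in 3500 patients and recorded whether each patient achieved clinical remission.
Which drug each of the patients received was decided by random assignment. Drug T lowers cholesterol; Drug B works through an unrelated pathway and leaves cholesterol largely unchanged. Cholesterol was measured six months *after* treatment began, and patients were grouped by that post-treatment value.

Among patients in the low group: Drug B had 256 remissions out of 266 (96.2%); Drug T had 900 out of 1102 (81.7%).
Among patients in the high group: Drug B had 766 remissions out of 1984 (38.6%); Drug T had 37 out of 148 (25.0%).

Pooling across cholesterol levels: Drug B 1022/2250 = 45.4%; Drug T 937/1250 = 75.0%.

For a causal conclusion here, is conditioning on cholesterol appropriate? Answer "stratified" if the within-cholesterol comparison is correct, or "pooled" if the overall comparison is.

pooled

The distribution of cholesterol is itself part of what the drug does — it is an intermediate outcome. Holding it fixed would remove that part of the effect; the total effect is the pooled difference.
Pooled: Drug B 45.4% vs Drug T 75.0%; Drug T is higher overall.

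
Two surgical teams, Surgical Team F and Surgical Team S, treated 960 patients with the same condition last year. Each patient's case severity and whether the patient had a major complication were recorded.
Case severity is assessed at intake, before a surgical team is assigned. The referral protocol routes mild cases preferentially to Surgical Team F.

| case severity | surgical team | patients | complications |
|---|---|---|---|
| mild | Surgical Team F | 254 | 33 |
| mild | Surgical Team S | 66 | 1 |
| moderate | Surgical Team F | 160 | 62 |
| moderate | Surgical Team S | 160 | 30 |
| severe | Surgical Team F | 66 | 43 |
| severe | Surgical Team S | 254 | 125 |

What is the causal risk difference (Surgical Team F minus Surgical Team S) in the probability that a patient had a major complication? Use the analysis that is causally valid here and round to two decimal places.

Nothing the surgical team does changes case severity; the imbalance is an allocation artefact. With case severity also predicting the outcome, the pooled figure is confounded, and the within-stratum comparison is the causal one.
Adjusting over the population distribution of case severity: 0.333·(0.130−0.015) + 0.333·(0.388−0.188) + 0.333·(0.652−0.492) = +0.158.

+0.16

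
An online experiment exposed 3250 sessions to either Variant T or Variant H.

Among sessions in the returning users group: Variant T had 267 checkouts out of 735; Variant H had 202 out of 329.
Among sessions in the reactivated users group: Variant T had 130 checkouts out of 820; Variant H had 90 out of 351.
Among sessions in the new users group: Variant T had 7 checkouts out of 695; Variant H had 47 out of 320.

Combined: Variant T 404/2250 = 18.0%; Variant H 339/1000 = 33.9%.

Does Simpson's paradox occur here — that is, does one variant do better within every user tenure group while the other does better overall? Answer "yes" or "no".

Within each user tenure level (returning users 36.3% vs 61.4%; reactivated users 15.9% vs 25.6%; new users 1.0% vs 14.7%), Variant H has the higher rate every time. Pooled: 18.0% vs 33.9% — Variant H has the higher rate overall. They agree.

no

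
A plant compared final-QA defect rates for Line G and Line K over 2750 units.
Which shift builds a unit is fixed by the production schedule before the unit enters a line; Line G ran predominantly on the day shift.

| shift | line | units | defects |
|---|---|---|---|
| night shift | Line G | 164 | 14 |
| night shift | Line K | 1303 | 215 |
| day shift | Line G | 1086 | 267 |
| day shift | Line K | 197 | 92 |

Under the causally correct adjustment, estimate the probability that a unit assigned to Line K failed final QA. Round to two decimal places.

0.31

The imbalance in shift arose from how units were allocated, not from anything the line did; and shift independently affects the outcome. The pooled gap is confounded — condition on shift.
Standardising Line K to the population shift mix: 0.533·215/1303 + 0.467·92/197 = 0.306.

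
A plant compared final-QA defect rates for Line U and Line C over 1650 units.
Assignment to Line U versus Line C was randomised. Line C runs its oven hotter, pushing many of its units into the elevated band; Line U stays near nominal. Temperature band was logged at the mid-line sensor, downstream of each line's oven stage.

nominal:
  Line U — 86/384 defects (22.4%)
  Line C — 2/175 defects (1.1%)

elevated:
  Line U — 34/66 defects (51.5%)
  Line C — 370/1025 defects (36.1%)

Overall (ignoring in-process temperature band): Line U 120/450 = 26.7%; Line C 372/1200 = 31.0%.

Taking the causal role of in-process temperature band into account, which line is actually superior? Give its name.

Within every in-process temperature band level Line C has the lower rate, yet pooled Line U does — Simpson's reversal.
The distribution of in-process temperature band is itself part of what the line does — it is an intermediate outcome. Holding it fixed would remove that part of the effect; the total effect is the pooled difference.
Pooled: Line U 26.7% vs Line C 31.0%; Line U is lower overall.

Line U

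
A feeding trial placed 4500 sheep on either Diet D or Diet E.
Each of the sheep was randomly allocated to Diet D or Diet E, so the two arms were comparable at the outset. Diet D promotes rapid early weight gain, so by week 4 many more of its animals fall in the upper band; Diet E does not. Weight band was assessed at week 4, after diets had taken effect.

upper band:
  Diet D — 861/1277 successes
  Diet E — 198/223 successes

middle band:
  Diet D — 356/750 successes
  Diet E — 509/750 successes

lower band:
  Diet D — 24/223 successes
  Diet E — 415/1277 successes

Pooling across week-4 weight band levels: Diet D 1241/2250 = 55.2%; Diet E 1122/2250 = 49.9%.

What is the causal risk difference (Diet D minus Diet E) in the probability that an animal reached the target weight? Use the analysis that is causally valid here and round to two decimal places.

+0.05

Because the diet influences week-4 weight band, week-4 weight band is a post-treatment mediator, not a confounder. Stratifying on it would bias the estimate; the causal effect is the crude pooled difference.
The causal difference is the pooled difference: 0.552 − 0.499 = +0.053.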